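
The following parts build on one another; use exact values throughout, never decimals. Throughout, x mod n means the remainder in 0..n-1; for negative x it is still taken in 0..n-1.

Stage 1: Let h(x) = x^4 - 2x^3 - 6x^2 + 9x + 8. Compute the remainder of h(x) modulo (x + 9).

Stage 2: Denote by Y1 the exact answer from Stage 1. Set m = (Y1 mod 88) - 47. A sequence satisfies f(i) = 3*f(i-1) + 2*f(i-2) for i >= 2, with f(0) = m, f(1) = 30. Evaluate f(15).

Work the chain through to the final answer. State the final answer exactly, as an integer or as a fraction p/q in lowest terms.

Stage 1: remainder = value at the root: 1*(-9)^4 - 2*(-9)^3 - 6*(-9)^2 + 9*(-9)^1 + 8 = (6561) + (1458) + (-486) + (-81) + (8) = 7460; answer 7460
Stage 2: Y1 = 7460; m = 21; f(2) = 3*(30) + 2*(21) = 132; iterating: f(2)=132, f(3)=456, f(4)=1632, f(5)=5808, f(6)=20688, f(7)=73680, f(8)=262416, f(9)=934608, f(10)=3328656, f(11)=11855184, f(12)=42222864, f(13)=150378960, f(14)=535582608, f(15)=1907505744; answer 1907505744

1907505744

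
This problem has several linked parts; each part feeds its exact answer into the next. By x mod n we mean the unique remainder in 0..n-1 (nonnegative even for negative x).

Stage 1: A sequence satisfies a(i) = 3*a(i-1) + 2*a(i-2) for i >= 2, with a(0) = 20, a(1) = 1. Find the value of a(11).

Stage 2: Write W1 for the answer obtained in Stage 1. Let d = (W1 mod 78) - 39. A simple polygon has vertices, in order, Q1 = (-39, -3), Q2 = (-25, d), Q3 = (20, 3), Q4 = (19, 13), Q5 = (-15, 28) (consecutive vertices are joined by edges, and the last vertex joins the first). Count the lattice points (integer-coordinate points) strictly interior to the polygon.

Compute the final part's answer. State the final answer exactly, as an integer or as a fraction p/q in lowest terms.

Stage 1: a(2) = 3*(1) + 2*(20) = 43; iterating: a(2)=43, a(3)=131, a(4)=479, a(5)=1699, a(6)=6055, a(7)=21563, a(8)=76799, a(9)=273523, a(10)=974167, a(11)=3469547; answer 3469547
Stage 2: W1 = 3469547; d = -10; cross terms: (-39*-10 - -25*-3)=315, (-25*3 - 20*-10)=125, (20*13 - 19*3)=203, (19*28 - -15*13)=727, (-15*-3 - -39*28)=1137; twice the area = |2507| = 2507; area = 2507/2; boundary points = 7 + 1 + 1 + 1 + 1 = 11; strictly interior points = area - boundary/2 + 1 = 1249; answer 1249

1249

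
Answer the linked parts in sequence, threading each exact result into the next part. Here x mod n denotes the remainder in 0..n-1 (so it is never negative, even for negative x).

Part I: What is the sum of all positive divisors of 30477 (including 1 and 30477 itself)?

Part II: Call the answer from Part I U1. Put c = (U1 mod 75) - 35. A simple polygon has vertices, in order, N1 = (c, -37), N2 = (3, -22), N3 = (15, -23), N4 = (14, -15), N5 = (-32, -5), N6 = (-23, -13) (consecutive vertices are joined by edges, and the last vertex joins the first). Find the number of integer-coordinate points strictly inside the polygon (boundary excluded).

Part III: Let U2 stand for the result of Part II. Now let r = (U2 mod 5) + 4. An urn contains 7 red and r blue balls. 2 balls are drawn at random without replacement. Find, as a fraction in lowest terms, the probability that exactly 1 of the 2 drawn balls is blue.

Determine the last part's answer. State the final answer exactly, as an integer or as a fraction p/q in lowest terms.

Part I: 30477 = 3 * 10159; sigma = (1 + 3) * (1 + 10159) = 4 * 10160 = 40640; answer 40640
Part II: U1 = 40640; c = 30; cross terms: (30*-22 - 3*-37)=-549, (3*-23 - 15*-22)=261, (15*-15 - 14*-23)=97, (14*-5 - -32*-15)=-550, (-32*-13 - -23*-5)=301, (-23*-37 - 30*-13)=1241; twice the area = |801| = 801; area = 801/2; boundary points = 3 + 1 + 1 + 2 + 1 + 1 = 9; strictly interior points = area - boundary/2 + 1 = 397; answer 397
Part III: U2 = 397; r = 6; total draws C(13,2) = 78; favorable C(6,1)*C(7,1) = 42; P = 7/13; answer 7/13

7/13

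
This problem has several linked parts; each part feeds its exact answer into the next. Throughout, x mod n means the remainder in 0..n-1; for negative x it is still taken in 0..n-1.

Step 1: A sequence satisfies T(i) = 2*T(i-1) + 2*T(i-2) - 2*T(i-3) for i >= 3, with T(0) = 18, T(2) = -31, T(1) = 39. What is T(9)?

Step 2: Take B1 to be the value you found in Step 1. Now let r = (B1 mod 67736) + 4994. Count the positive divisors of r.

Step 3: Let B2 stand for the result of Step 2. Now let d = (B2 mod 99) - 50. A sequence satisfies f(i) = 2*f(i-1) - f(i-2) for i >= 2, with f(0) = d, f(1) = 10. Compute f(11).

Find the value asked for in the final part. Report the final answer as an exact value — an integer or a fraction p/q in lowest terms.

450

Step 1: T(3) = 2*(-31) + 2*(39) - 2*(18) = -20; iterating: T(3)=-20, T(4)=-180, T(5)=-338, T(6)=-996, T(7)=-2308, T(8)=-5932, T(9)=-14488; answer -14488
Step 2: B1 = -14488; r = 58242; 58242 = 2 * 3 * 17 * 571; number of divisors = (1+1) * (1+1) * (1+1) * (1+1) = 16; answer 16
Step 3: B2 = 16; d = -34; f(2) = 2*(10) - 1*(-34) = 54; iterating: f(2)=54, f(3)=98, f(4)=142, f(5)=186, f(6)=230, f(7)=274, f(8)=318, f(9)=362, f(10)=406, f(11)=450; answer 450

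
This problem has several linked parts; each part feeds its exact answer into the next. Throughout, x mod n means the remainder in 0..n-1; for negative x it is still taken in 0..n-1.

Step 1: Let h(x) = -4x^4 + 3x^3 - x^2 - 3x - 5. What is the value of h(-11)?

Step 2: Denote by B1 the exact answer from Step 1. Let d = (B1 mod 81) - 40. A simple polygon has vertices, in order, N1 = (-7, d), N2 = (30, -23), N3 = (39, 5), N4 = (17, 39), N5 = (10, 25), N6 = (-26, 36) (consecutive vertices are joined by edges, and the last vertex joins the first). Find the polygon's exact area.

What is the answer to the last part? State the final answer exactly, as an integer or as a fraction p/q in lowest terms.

Step 1: -4*(-11)^4 + 3*(-11)^3 - 1*(-11)^2 - 3*(-11)^1 - 5 = (-58564) + (-3993) + (-121) + (33) + (-5) = -62650; answer -62650
Step 2: B1 = -62650; d = 4; cross terms: (-7*-23 - 30*4)=41, (30*5 - 39*-23)=1047, (39*39 - 17*5)=1436, (17*25 - 10*39)=35, (10*36 - -26*25)=1010, (-26*4 - -7*36)=148; twice the area = |3717| = 3717; area = 3717/2; answer 3717/2

3717/2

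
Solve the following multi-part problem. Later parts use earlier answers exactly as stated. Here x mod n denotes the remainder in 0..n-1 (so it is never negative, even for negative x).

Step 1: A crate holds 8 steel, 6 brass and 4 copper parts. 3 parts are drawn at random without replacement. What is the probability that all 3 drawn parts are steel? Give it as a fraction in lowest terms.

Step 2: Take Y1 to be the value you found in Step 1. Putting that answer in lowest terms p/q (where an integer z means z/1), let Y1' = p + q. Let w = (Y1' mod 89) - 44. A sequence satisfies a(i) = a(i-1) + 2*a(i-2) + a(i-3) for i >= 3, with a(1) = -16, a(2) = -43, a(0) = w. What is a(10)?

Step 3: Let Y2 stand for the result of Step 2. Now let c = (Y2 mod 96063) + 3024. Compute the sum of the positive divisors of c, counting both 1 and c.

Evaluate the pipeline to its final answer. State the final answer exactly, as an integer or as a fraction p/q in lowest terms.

Step 1: total draws C(18,3) = 816; favorable C(8,3) = 56; P = 7/102; answer 7/102
Step 2: Y1 = 7/102; threaded value p + q = 109; w = -24; a(3) = 1*(-43) + 2*(-16) + 1*(-24) = -99; iterating: a(3)=-99, a(4)=-201, a(5)=-442, a(6)=-943, a(7)=-2028, a(8)=-4356, a(9)=-9355, a(10)=-20095; answer -20095
Step 3: Y2 = -20095; c = 78992; 78992 = 2^4 * 4937; sigma = (1 + 2 + 4 + 8 + 16) * (1 + 4937) = 31 * 4938 = 153078; answer 153078

153078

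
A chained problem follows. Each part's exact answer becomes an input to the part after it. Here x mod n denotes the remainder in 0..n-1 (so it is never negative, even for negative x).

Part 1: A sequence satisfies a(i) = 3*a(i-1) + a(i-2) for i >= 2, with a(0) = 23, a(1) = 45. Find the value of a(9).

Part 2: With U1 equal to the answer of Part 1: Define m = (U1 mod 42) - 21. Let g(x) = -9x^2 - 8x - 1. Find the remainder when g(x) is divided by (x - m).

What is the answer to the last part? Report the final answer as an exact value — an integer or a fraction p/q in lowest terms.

Part 1: a(2) = 3*(45) + 1*(23) = 158; iterating: a(2)=158, a(3)=519, a(4)=1715, a(5)=5664, a(6)=18707, a(7)=61785, a(8)=204062, a(9)=673971; answer 673971
Part 2: U1 = 673971; m = 18; remainder = value at the root: -9*(18)^2 - 8*(18)^1 - 1 = (-2916) + (-144) + (-1) = -3061; answer -3061

-3061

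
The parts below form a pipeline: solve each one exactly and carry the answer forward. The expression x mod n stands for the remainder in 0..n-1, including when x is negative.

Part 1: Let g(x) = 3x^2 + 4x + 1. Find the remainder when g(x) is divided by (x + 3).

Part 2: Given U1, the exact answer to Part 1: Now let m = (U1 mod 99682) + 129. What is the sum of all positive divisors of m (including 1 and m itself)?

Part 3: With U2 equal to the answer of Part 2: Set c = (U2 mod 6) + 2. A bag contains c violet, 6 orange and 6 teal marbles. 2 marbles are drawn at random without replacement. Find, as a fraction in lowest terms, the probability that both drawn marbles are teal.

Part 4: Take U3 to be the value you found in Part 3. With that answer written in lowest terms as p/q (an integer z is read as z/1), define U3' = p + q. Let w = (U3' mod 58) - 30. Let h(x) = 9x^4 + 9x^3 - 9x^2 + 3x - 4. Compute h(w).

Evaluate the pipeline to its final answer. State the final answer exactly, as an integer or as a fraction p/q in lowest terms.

994406

Part 1: remainder = value at the root: 3*(-3)^2 + 4*(-3)^1 + 1 = (27) + (-12) + (1) = 16; answer 16
Part 2: U1 = 16; m = 145; 145 = 5 * 29; sigma = (1 + 5) * (1 + 29) = 6 * 30 = 180; answer 180
Part 3: U2 = 180; c = 2; total draws C(14,2) = 91; favorable C(6,2) = 15; P = 15/91; answer 15/91
Part 4: U3 = 15/91; threaded value p + q = 106; w = 18; 9*(18)^4 + 9*(18)^3 - 9*(18)^2 + 3*(18)^1 - 4 = (944784) + (52488) + (-2916) + (54) + (-4) = 994406; answer 994406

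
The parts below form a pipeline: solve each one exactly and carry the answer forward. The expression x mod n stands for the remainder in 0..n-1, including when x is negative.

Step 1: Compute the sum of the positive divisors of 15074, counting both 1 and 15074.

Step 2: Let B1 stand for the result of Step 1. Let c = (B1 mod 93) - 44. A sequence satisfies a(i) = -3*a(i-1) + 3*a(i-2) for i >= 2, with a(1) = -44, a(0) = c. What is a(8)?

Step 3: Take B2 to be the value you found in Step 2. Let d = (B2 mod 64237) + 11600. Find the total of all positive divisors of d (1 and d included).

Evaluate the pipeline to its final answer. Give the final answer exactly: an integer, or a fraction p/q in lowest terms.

Step 1: 15074 = 2 * 7537; sigma = (1 + 2) * (1 + 7537) = 3 * 7538 = 22614; answer 22614
Step 2: B1 = 22614; c = -29; a(2) = -3*(-44) + 3*(-29) = 45; iterating: a(2)=45, a(3)=-267, a(4)=936, a(5)=-3609, a(6)=13635, a(7)=-51732, a(8)=196101; answer 196101
Step 3: B2 = 196101; d = 14990; 14990 = 2 * 5 * 1499; sigma = (1 + 2) * (1 + 5) * (1 + 1499) = 3 * 6 * 1500 = 27000; answer 27000

27000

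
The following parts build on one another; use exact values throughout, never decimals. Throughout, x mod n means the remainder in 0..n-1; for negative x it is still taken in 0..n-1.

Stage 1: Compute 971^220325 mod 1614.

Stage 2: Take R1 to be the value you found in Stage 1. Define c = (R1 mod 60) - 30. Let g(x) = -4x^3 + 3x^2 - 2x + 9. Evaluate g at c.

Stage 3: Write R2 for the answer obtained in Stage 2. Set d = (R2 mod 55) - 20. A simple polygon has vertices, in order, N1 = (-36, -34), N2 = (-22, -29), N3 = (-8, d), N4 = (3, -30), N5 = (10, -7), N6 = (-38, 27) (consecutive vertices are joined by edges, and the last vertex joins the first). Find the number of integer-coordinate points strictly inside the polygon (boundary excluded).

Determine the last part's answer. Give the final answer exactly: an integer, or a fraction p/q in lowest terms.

Stage 1: squarings mod 1614: 971^1=971, 971^2=265, 971^4=823, 971^8=1063, 971^16=169, 971^32=1123, 971^64=595, 971^128=559, 971^256=979, 971^512=1339, 971^1024=1381, 971^2048=1027, 971^4096=787, 971^8192=1207, 971^16384=1021, 971^32768=1411, 971^65536=859, 971^131072=283; 971^220325 = 971^1 * 971^4 * 971^32 * 971^128 * 971^1024 * 971^2048 * 971^4096 * 971^16384 * 971^65536 * 971^131072 = 11 (mod 1614); answer 11
Stage 2: R1 = 11; c = -19; -4*(-19)^3 + 3*(-19)^2 - 2*(-19)^1 + 9 = (27436) + (1083) + (38) + (9) = 28566; answer 28566
Stage 3: R2 = 28566; d = 1; cross terms: (-36*-29 - -22*-34)=296, (-22*1 - -8*-29)=-254, (-8*-30 - 3*1)=237, (3*-7 - 10*-30)=279, (10*27 - -38*-7)=4, (-38*-34 - -36*27)=2264; twice the area = |2826| = 2826; area = 1413; boundary points = 1 + 2 + 1 + 1 + 2 + 1 = 8; strictly interior points = area - boundary/2 + 1 = 1410; answer 1410

1410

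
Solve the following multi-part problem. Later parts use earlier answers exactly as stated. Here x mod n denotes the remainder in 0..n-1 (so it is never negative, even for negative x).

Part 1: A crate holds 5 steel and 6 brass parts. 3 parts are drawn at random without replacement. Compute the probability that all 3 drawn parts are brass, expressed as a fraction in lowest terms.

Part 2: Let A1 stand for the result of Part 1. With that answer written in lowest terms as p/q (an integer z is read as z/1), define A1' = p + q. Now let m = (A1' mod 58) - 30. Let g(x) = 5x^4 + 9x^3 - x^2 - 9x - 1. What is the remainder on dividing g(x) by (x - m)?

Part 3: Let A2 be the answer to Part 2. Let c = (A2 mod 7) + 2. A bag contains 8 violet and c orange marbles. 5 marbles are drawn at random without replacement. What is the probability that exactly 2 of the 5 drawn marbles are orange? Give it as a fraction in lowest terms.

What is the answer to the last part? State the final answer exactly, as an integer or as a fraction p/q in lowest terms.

14/39

Part 1: total draws C(11,3) = 165; favorable C(6,3) = 20; P = 4/33; answer 4/33
Part 2: A1 = 4/33; threaded value p + q = 37; m = 7; remainder = value at the root: 5*(7)^4 + 9*(7)^3 - 1*(7)^2 - 9*(7)^1 - 1 = (12005) + (3087) + (-49) + (-63) + (-1) = 14979; answer 14979
Part 3: A2 = 14979; c = 8; total draws C(16,5) = 4368; favorable C(8,2)*C(8,3) = 1568; P = 14/39; answer 14/39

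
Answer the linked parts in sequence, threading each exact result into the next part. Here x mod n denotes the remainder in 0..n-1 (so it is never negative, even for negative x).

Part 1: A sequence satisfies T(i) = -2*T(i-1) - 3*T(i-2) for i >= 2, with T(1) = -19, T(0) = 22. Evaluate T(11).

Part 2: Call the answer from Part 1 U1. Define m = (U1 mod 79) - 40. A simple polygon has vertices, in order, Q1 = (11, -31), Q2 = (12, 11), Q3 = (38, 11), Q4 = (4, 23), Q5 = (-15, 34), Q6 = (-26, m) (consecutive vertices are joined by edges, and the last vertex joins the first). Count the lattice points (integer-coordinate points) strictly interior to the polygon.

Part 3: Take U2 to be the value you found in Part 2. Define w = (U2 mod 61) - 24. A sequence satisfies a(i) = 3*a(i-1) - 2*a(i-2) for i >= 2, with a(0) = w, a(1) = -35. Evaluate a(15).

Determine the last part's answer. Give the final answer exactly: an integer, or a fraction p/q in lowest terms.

-2097059

Part 1: T(2) = -2*(-19) - 3*(22) = -28; iterating: T(2)=-28, T(3)=113, T(4)=-142, T(5)=-55, T(6)=536, T(7)=-907, T(8)=206, T(9)=2309, T(10)=-5236, T(11)=3545; answer 3545
Part 2: U1 = 3545; m = 29; cross terms: (11*11 - 12*-31)=493, (12*11 - 38*11)=-286, (38*23 - 4*11)=830, (4*34 - -15*23)=481, (-15*29 - -26*34)=449, (-26*-31 - 11*29)=487; twice the area = |2454| = 2454; area = 1227; boundary points = 1 + 26 + 2 + 1 + 1 + 1 = 32; strictly interior points = area - boundary/2 + 1 = 1212; answer 1212
Part 3: U2 = 1212; w = 29; a(2) = 3*(-35) - 2*(29) = -163; iterating: a(2)=-163, a(3)=-419, a(4)=-931, a(5)=-1955, a(6)=-4003, a(7)=-8099, a(8)=-16291, a(9)=-32675, a(10)=-65443, a(11)=-130979, a(12)=-262051, a(13)=-524195, a(14)=-1048483, a(15)=-2097059; answer -2097059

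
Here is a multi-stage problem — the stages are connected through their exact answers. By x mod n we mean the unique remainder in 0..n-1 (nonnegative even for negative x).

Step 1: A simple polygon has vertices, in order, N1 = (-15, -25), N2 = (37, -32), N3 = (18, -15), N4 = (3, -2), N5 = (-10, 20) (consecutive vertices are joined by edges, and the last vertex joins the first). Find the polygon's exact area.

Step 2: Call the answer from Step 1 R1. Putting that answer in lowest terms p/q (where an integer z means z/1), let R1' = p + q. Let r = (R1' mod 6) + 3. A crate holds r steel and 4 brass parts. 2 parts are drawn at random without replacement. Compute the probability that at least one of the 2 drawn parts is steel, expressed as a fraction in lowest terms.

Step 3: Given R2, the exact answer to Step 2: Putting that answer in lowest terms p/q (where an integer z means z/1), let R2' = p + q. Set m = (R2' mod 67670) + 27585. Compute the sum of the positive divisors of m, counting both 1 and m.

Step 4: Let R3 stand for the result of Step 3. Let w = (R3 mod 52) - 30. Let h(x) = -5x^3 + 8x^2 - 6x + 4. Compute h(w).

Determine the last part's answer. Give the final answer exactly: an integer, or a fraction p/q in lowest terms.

-16

Step 1: cross terms: (-15*-32 - 37*-25)=1405, (37*-15 - 18*-32)=21, (18*-2 - 3*-15)=9, (3*20 - -10*-2)=40, (-10*-25 - -15*20)=550; twice the area = |2025| = 2025; area = 2025/2; answer 2025/2
Step 2: R1 = 2025/2; threaded value p + q = 2027; r = 8; total draws C(12,2) = 66; complement C(4,2) = 6; favorable 66 - 6 = 60; P = 10/11; answer 10/11
Step 3: R2 = 10/11; threaded value p + q = 21; m = 27606; 27606 = 2 * 3 * 43 * 107; sigma = (1 + 2) * (1 + 3) * (1 + 43) * (1 + 107) = 3 * 4 * 44 * 108 = 57024; answer 57024
Step 4: R3 = 57024; w = 2; -5*(2)^3 + 8*(2)^2 - 6*(2)^1 + 4 = (-40) + (32) + (-12) + (4) = -16; answer -16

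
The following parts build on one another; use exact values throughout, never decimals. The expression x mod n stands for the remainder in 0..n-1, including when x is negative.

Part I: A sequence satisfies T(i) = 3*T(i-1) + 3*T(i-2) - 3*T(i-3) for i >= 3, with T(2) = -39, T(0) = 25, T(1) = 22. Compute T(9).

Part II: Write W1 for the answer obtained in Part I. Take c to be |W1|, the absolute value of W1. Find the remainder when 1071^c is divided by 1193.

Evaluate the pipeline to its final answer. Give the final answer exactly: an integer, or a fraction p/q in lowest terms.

311

Part I: T(3) = 3*(-39) + 3*(22) - 3*(25) = -126; iterating: T(3)=-126, T(4)=-561, T(5)=-1944, T(6)=-7137, T(7)=-25560, T(8)=-92259, T(9)=-332046; answer -332046
Part II: W1 = -332046; c = 332046; squarings mod 1193: 1071^1=1071, 1071^2=568, 1071^4=514, 1071^8=543, 1071^16=178, 1071^32=666, 1071^64=953, 1071^128=336, 1071^256=754, 1071^512=648, 1071^1024=1161, 1071^2048=1024, 1071^4096=1122, 1071^8192=269, 1071^16384=781, 1071^32768=338, 1071^65536=909, 1071^131072=725, 1071^262144=705; 1071^332046 = 1071^2 * 1071^4 * 1071^8 * 1071^256 * 1071^4096 * 1071^65536 * 1071^262144 = 311 (mod 1193); answer 311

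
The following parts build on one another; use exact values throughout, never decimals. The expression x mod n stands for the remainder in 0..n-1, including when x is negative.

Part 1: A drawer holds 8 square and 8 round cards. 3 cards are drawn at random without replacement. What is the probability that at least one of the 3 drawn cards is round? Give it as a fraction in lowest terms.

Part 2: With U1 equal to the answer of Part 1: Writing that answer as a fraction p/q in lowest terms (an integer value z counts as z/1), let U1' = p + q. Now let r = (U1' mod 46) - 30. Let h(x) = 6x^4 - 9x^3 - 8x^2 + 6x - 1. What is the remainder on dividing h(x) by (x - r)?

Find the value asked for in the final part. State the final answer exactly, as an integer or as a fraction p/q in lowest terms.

98790

Part 1: total draws C(16,3) = 560; complement C(8,3) = 56; favorable 560 - 56 = 504; P = 9/10; answer 9/10
Part 2: U1 = 9/10; threaded value p + q = 19; r = -11; remainder = value at the root: 6*(-11)^4 - 9*(-11)^3 - 8*(-11)^2 + 6*(-11)^1 - 1 = (87846) + (11979) + (-968) + (-66) + (-1) = 98790; answer 98790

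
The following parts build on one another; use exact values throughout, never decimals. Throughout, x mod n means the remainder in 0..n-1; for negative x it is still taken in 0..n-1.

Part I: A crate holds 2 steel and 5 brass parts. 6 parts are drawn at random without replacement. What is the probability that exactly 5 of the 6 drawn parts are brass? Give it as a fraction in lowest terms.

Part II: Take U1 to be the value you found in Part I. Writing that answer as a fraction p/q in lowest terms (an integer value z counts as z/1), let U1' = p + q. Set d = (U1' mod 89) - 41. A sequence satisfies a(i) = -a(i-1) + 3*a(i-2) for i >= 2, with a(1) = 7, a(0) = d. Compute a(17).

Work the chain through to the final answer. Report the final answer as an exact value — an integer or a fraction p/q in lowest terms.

Part I: total draws C(7,6) = 7; favorable C(5,5)*C(2,1) = 2; P = 2/7; answer 2/7
Part II: U1 = 2/7; threaded value p + q = 9; d = -32; a(2) = -1*(7) + 3*(-32) = -103; iterating: a(2)=-103, a(3)=124, a(4)=-433, a(5)=805, a(6)=-2104, a(7)=4519, a(8)=-10831, a(9)=24388, a(10)=-56881, a(11)=130045, a(12)=-300688, a(13)=690823, a(14)=-1592887, a(15)=3665356, a(16)=-8444017, a(17)=19440085; answer 19440085

19440085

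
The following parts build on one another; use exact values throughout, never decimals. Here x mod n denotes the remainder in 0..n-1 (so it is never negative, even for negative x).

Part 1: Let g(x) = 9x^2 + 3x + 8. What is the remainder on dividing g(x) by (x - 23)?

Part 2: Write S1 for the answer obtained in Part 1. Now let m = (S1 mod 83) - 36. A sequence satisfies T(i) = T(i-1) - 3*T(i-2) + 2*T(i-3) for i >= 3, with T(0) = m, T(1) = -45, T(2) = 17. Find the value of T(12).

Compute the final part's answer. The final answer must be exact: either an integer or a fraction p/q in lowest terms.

Part 1: remainder = value at the root: 9*(23)^2 + 3*(23)^1 + 8 = (4761) + (69) + (8) = 4838; answer 4838
Part 2: S1 = 4838; m = -12; T(3) = 1*(17) - 3*(-45) + 2*(-12) = 128; iterating: T(3)=128, T(4)=-13, T(5)=-363, T(6)=-68, T(7)=995, T(8)=473, T(9)=-2648, T(10)=-2077, T(11)=6813, T(12)=7748; answer 7748

7748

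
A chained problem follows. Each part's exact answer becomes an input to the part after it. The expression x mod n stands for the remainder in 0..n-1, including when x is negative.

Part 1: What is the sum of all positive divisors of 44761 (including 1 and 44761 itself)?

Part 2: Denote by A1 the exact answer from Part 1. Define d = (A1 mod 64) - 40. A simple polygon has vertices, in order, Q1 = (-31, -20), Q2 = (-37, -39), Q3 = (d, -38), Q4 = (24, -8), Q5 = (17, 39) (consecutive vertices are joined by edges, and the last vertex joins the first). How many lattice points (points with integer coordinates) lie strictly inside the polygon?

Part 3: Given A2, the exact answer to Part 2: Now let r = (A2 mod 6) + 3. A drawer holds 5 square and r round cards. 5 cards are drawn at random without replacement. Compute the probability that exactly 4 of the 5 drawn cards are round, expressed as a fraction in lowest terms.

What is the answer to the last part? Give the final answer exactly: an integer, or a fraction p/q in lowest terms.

Part 1: 44761 = 17 * 2633; sigma = (1 + 17) * (1 + 2633) = 18 * 2634 = 47412; answer 47412
Part 2: A1 = 47412; d = 12; cross terms: (-31*-39 - -37*-20)=469, (-37*-38 - 12*-39)=1874, (12*-8 - 24*-38)=816, (24*39 - 17*-8)=1072, (17*-20 - -31*39)=869; twice the area = |5100| = 5100; area = 2550; boundary points = 1 + 1 + 6 + 1 + 1 = 10; strictly interior points = area - boundary/2 + 1 = 2546; answer 2546
Part 3: A2 = 2546; r = 5; total draws C(10,5) = 252; favorable C(5,4)*C(5,1) = 25; P = 25/252; answer 25/252

25/252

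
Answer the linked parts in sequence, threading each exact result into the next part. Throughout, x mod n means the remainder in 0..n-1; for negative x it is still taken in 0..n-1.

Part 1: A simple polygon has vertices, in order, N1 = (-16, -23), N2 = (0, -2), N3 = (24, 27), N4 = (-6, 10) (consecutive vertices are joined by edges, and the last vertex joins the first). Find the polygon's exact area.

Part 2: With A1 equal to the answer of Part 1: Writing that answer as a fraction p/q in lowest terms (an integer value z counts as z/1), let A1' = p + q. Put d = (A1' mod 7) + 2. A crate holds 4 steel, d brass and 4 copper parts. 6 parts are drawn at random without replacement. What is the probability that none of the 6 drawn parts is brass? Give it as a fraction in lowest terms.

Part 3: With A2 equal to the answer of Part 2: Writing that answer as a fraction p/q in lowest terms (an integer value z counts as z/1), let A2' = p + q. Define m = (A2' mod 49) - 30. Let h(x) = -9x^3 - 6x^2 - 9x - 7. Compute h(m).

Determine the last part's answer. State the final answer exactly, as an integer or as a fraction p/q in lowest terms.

Part 1: cross terms: (-16*-2 - 0*-23)=32, (0*27 - 24*-2)=48, (24*10 - -6*27)=402, (-6*-23 - -16*10)=298; twice the area = |780| = 780; area = 390; answer 390
Part 2: A1 = 390; threaded value p + q = 391; d = 8; total draws C(16,6) = 8008; favorable C(8,6) = 28; P = 1/286; answer 1/286
Part 3: A2 = 1/286; threaded value p + q = 287; m = 12; -9*(12)^3 - 6*(12)^2 - 9*(12)^1 - 7 = (-15552) + (-864) + (-108) + (-7) = -16531; answer -16531

-16531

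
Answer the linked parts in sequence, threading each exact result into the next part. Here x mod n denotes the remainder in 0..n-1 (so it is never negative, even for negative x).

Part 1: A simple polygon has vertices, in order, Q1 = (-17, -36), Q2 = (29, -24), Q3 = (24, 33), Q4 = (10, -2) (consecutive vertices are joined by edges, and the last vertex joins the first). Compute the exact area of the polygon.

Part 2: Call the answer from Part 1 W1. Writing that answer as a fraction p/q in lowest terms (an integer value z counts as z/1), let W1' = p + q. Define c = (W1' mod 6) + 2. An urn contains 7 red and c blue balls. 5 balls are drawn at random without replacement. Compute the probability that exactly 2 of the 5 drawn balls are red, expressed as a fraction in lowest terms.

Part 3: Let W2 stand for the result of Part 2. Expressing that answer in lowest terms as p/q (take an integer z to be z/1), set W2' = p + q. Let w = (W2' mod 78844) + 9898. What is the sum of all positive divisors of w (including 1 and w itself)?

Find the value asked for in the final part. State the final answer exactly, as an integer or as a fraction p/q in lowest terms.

Part 1: cross terms: (-17*-24 - 29*-36)=1452, (29*33 - 24*-24)=1533, (24*-2 - 10*33)=-378, (10*-36 - -17*-2)=-394; twice the area = |2213| = 2213; area = 2213/2; answer 2213/2
Part 2: W1 = 2213/2; threaded value p + q = 2215; c = 3; total draws C(10,5) = 252; favorable C(7,2)*C(3,3) = 21; P = 1/12; answer 1/12
Part 3: W2 = 1/12; threaded value p + q = 13; w = 9911; 9911 = 11 * 17 * 53; sigma = (1 + 11) * (1 + 17) * (1 + 53) = 12 * 18 * 54 = 11664; answer 11664

11664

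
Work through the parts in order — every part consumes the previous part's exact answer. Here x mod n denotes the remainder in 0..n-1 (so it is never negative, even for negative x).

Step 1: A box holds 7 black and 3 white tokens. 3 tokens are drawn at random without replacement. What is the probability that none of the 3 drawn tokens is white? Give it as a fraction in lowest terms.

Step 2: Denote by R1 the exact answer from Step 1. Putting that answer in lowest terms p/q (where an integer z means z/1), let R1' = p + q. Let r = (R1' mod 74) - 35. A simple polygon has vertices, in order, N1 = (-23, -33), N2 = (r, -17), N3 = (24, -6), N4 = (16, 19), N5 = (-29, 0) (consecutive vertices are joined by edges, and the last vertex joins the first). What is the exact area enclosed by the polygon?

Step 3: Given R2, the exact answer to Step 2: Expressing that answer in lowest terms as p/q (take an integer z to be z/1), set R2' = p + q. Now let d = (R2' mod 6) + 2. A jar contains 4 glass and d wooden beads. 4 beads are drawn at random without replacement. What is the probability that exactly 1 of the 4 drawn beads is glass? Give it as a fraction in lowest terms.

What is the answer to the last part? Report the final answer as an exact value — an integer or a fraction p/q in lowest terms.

Step 1: total draws C(10,3) = 120; favorable C(7,3) = 35; P = 7/24; answer 7/24
Step 2: R1 = 7/24; threaded value p + q = 31; r = -4; cross terms: (-23*-17 - -4*-33)=259, (-4*-6 - 24*-17)=432, (24*19 - 16*-6)=552, (16*0 - -29*19)=551, (-29*-33 - -23*0)=957; twice the area = |2751| = 2751; area = 2751/2; answer 2751/2
Step 3: R2 = 2751/2; threaded value p + q = 2753; d = 7; total draws C(11,4) = 330; favorable C(4,1)*C(7,3) = 140; P = 14/33; answer 14/33

14/33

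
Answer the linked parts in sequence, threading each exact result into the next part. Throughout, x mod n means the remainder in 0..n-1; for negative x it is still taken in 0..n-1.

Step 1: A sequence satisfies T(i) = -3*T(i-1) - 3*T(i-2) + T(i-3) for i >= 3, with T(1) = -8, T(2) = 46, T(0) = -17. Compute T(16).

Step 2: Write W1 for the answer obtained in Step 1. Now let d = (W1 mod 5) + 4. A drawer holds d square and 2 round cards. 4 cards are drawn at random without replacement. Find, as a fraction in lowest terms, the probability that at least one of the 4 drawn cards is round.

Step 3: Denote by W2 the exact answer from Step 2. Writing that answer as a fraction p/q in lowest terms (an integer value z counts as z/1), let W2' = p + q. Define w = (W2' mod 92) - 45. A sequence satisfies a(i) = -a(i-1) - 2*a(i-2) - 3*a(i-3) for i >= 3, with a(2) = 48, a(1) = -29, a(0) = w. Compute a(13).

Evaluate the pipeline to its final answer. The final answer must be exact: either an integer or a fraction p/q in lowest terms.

Step 1: T(3) = -3*(46) - 3*(-8) + 1*(-17) = -131; iterating: T(3)=-131, T(4)=247, T(5)=-302, T(6)=34, T(7)=1051, T(8)=-3557, T(9)=7552, T(10)=-10934, T(11)=6589, T(12)=20587, T(13)=-92462, T(14)=222214, T(15)=-368669, T(16)=346903; answer 346903
Step 2: W1 = 346903; d = 7; total draws C(9,4) = 126; complement C(7,4) = 35; favorable 126 - 35 = 91; P = 13/18; answer 13/18
Step 3: W2 = 13/18; threaded value p + q = 31; w = -14; a(3) = -1*(48) - 2*(-29) - 3*(-14) = 52; iterating: a(3)=52, a(4)=-61, a(5)=-187, a(6)=153, a(7)=404, a(8)=-149, a(9)=-1118, a(10)=204, a(11)=2479, a(12)=467, a(13)=-6037; answer -6037

-6037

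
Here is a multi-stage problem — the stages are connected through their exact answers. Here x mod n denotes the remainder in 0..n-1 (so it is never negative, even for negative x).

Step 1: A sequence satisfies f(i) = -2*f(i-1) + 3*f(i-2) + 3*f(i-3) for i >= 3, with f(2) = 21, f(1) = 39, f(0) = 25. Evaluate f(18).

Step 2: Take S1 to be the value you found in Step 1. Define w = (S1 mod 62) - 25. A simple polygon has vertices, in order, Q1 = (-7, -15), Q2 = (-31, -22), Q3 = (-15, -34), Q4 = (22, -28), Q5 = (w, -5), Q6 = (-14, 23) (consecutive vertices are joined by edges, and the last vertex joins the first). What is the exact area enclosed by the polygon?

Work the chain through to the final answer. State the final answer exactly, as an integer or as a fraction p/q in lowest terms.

2027/2

Step 1: f(3) = -2*(21) + 3*(39) + 3*(25) = 150; iterating: f(3)=150, f(4)=-120, f(5)=753, f(6)=-1416, f(7)=4731, f(8)=-11451, f(9)=32847, f(10)=-85854, f(11)=235896, f(12)=-630813, f(13)=1711752, f(14)=-4608255, f(15)=12459327, f(16)=-33608163, f(17)=90769542, f(18)=-244985592; answer -244985592
Step 2: S1 = -244985592; w = 5; cross terms: (-7*-22 - -31*-15)=-311, (-31*-34 - -15*-22)=724, (-15*-28 - 22*-34)=1168, (22*-5 - 5*-28)=30, (5*23 - -14*-5)=45, (-14*-15 - -7*23)=371; twice the area = |2027| = 2027; area = 2027/2; answer 2027/2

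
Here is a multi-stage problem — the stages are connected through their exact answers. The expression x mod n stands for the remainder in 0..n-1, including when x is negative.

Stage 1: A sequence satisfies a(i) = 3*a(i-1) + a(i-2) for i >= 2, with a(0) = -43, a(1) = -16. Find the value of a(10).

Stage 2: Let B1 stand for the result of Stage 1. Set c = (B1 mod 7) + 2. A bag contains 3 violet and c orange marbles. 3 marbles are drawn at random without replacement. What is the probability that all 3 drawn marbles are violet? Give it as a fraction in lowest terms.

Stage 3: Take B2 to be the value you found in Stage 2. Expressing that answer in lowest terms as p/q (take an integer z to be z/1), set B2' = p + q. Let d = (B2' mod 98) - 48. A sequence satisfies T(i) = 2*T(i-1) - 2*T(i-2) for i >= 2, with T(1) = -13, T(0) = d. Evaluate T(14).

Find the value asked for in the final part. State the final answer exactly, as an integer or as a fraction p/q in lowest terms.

Stage 1: a(2) = 3*(-16) + 1*(-43) = -91; iterating: a(2)=-91, a(3)=-289, a(4)=-958, a(5)=-3163, a(6)=-10447, a(7)=-34504, a(8)=-113959, a(9)=-376381, a(10)=-1243102; answer -1243102
Stage 2: B1 = -1243102; c = 2; total draws C(5,3) = 10; favorable C(3,3) = 1; P = 1/10; answer 1/10
Stage 3: B2 = 1/10; threaded value p + q = 11; d = -37; T(2) = 2*(-13) - 2*(-37) = 48; iterating: T(2)=48, T(3)=122, T(4)=148, T(5)=52, T(6)=-192, T(7)=-488, T(8)=-592, T(9)=-208, T(10)=768, T(11)=1952, T(12)=2368, T(13)=832, T(14)=-3072; answer -3072

-3072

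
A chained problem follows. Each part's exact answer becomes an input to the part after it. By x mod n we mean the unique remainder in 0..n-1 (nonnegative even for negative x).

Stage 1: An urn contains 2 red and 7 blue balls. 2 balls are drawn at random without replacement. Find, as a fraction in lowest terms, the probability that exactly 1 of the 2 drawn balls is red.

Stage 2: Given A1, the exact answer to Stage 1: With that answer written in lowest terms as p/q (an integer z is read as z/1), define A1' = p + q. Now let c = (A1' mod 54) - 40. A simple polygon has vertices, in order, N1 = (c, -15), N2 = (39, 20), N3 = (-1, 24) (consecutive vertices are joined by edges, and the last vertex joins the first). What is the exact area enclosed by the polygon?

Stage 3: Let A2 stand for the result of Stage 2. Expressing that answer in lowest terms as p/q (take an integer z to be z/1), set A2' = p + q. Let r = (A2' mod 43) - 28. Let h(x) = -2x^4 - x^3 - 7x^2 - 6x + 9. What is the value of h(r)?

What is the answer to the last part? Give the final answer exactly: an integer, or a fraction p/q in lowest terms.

Stage 1: total draws C(9,2) = 36; favorable C(2,1)*C(7,1) = 14; P = 7/18; answer 7/18
Stage 2: A1 = 7/18; threaded value p + q = 25; c = -15; cross terms: (-15*20 - 39*-15)=285, (39*24 - -1*20)=956, (-1*-15 - -15*24)=375; twice the area = |1616| = 1616; area = 808; answer 808
Stage 3: A2 = 808; threaded value p + q = 809; r = 7; -2*(7)^4 - 1*(7)^3 - 7*(7)^2 - 6*(7)^1 + 9 = (-4802) + (-343) + (-343) + (-42) + (9) = -5521; answer -5521

-5521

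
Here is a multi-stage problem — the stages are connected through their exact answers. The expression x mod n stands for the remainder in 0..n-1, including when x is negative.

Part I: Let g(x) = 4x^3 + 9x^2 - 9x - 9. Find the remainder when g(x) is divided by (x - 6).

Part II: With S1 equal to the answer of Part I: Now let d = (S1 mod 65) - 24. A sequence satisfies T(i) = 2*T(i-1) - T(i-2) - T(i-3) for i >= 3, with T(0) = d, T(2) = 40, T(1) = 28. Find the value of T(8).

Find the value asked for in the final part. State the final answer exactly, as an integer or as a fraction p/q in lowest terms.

Part I: remainder = value at the root: 4*(6)^3 + 9*(6)^2 - 9*(6)^1 - 9 = (864) + (324) + (-54) + (-9) = 1125; answer 1125
Part II: S1 = 1125; d = -4; T(3) = 2*(40) - 1*(28) - 1*(-4) = 56; iterating: T(3)=56, T(4)=44, T(5)=-8, T(6)=-116, T(7)=-268, T(8)=-412; answer -412

-412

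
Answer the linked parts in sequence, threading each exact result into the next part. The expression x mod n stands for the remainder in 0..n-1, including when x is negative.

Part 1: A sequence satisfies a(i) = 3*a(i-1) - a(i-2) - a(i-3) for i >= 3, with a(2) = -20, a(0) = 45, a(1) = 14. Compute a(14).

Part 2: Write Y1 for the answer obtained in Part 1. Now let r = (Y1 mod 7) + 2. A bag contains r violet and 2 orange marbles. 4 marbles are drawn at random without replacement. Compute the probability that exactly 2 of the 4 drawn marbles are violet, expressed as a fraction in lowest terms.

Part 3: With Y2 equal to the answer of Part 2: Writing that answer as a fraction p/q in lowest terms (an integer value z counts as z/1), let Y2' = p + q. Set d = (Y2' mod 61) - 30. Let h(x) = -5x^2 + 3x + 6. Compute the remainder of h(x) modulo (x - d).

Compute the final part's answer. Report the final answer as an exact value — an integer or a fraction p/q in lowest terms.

Part 1: a(3) = 3*(-20) - 1*(14) - 1*(45) = -119; iterating: a(3)=-119, a(4)=-351, a(5)=-914, a(6)=-2272, a(7)=-5551, a(8)=-13467, a(9)=-32578, a(10)=-78716, a(11)=-190103, a(12)=-459015, a(13)=-1108226, a(14)=-2675560; answer -2675560
Part 2: Y1 = -2675560; r = 3; total draws C(5,4) = 5; favorable C(3,2)*C(2,2) = 3; P = 3/5; answer 3/5
Part 3: Y2 = 3/5; threaded value p + q = 8; d = -22; remainder = value at the root: -5*(-22)^2 + 3*(-22)^1 + 6 = (-2420) + (-66) + (6) = -2480; answer -2480

-2480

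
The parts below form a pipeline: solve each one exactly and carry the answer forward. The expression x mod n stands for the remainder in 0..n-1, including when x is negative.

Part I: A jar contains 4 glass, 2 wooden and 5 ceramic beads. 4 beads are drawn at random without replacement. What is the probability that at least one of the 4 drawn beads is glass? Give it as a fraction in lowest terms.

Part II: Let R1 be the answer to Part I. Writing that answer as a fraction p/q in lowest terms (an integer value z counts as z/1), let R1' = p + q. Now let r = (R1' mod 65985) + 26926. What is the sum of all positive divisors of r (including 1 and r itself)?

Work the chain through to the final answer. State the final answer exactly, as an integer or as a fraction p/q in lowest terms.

Part I: total draws C(11,4) = 330; complement C(7,4) = 35; favorable 330 - 35 = 295; P = 59/66; answer 59/66
Part II: R1 = 59/66; threaded value p + q = 125; r = 27051; 27051 = 3 * 71 * 127; sigma = (1 + 3) * (1 + 71) * (1 + 127) = 4 * 72 * 128 = 36864; answer 36864

36864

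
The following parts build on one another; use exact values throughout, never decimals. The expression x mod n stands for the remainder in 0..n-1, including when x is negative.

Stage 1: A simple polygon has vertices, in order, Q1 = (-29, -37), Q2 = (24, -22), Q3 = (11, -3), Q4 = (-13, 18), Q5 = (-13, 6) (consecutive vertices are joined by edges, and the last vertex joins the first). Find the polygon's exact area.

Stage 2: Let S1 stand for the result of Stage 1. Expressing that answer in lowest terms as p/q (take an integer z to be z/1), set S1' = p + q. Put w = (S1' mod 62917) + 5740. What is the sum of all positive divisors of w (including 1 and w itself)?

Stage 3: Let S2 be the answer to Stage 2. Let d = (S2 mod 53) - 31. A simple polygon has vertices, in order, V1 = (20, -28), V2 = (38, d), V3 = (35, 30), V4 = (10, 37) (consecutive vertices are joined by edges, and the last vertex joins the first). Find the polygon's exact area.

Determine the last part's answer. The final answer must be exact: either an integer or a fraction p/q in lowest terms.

Stage 1: cross terms: (-29*-22 - 24*-37)=1526, (24*-3 - 11*-22)=170, (11*18 - -13*-3)=159, (-13*6 - -13*18)=156, (-13*-37 - -29*6)=655; twice the area = |2666| = 2666; area = 1333; answer 1333
Stage 2: S1 = 1333; threaded value p + q = 1334; w = 7074; 7074 = 2 * 3^3 * 131; sigma = (1 + 2) * (1 + 3 + 9 + 27) * (1 + 131) = 3 * 40 * 132 = 15840; answer 15840
Stage 3: S2 = 15840; d = 15; cross terms: (20*15 - 38*-28)=1364, (38*30 - 35*15)=615, (35*37 - 10*30)=995, (10*-28 - 20*37)=-1020; twice the area = |1954| = 1954; area = 977; answer 977

977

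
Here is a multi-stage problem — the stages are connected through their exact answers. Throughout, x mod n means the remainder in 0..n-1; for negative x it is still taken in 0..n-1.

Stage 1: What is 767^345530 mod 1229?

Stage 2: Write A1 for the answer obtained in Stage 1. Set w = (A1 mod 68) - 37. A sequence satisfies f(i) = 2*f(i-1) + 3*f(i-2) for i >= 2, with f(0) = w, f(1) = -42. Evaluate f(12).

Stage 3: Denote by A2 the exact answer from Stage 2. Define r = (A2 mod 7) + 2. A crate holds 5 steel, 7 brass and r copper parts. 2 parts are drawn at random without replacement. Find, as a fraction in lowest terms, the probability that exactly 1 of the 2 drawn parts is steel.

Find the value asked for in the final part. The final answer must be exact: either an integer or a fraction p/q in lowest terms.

Stage 1: squarings mod 1229: 767^1=767, 767^2=827, 767^4=605, 767^8=1012, 767^16=387, 767^32=1060, 767^64=294, 767^128=406, 767^256=150, 767^512=378, 767^1024=320, 767^2048=393, 767^4096=824, 767^8192=568, 767^16384=626, 767^32768=1054, 767^65536=1129, 767^131072=168, 767^262144=1186; 767^345530 = 767^2 * 767^8 * 767^16 * 767^32 * 767^128 * 767^256 * 767^1024 * 767^16384 * 767^65536 * 767^262144 = 42 (mod 1229); answer 42
Stage 2: A1 = 42; w = 5; f(2) = 2*(-42) + 3*(5) = -69; iterating: f(2)=-69, f(3)=-264, f(4)=-735, f(5)=-2262, f(6)=-6729, f(7)=-20244, f(8)=-60675, f(9)=-182082, f(10)=-546189, f(11)=-1638624, f(12)=-4915815; answer -4915815
Stage 3: A2 = -4915815; r = 7; total draws C(19,2) = 171; favorable C(5,1)*C(14,1) = 70; P = 70/171; answer 70/171

70/171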